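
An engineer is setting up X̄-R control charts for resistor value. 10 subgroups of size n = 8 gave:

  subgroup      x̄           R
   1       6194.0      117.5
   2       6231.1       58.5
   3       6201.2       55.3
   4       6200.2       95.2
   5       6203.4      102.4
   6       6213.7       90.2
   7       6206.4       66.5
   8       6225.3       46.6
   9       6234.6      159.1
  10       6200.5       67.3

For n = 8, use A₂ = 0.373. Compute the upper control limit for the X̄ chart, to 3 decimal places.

X̄̄ = (6194.0 + 6231.1 + 6201.2 + 6200.2 + 6203.4 + 6213.7 + 6206.4 + 6225.3 + 6234.6 + 6200.5) / 10 = 62110.4000 / 10 = 6211.0400
R̄ = (117.5 + 58.5 + 55.3 + 95.2 + 102.4 + 90.2 + 66.5 + 46.6 + 159.1 + 67.3) / 10 = 858.6000 / 10 = 85.8600
UCL = X̄̄ + A₂·R̄ = 6211.0400 + 0.373 × 85.8600 = 6243.0658

6243.066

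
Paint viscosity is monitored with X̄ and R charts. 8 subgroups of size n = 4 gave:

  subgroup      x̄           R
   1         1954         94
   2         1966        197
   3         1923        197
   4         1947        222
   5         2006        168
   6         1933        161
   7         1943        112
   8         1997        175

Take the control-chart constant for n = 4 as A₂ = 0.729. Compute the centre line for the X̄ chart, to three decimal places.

X̄̄ = (1954 + 1966 + 1923 + 1947 + 2006 + 1933 + 1943 + 1997) / 8 = 15669.0000 / 8 = 1958.6250
CL = X̄̄ = 1958.6250

1958.625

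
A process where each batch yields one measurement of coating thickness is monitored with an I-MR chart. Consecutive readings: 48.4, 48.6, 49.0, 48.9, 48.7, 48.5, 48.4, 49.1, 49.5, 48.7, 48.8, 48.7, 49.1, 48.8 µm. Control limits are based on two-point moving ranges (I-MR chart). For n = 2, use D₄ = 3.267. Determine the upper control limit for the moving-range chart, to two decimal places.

1.01

Moving ranges: 0.2, 0.4, 0.1, 0.2, 0.2, 0.1, 0.7, 0.4, 0.8, 0.1, 0.1, 0.4, 0.3; M̄R̄ = 4.0000 / 13 = 0.3077
UCL_MR = D₄·M̄R̄ = 3.267 × 0.3077 = 1.0052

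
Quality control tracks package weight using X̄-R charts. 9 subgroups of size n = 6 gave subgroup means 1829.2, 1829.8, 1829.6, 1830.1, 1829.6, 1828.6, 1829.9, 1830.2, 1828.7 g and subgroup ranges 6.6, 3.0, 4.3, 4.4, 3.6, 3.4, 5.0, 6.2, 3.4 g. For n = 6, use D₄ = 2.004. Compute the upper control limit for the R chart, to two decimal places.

8.88

R̄ = (6.6 + 3.0 + 4.3 + 4.4 + 3.6 + 3.4 + 5.0 + 6.2 + 3.4) / 9 = 39.9000 / 9 = 4.4333
UCL_R = D₄·R̄ = 2.004 × 4.4333 = 8.8844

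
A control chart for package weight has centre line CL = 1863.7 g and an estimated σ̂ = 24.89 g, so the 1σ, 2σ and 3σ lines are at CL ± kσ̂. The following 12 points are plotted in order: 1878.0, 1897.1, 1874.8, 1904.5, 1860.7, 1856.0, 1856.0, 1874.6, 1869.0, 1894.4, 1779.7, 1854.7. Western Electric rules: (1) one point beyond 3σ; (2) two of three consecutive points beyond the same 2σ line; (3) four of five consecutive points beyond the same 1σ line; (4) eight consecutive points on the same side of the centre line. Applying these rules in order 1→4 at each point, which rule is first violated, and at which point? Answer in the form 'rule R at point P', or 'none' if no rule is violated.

Zone of each point (C = within 1σ̂, B = 1σ̂–2σ̂, A = 2σ̂–3σ̂, * = beyond 3σ̂; sign = side of CL): 1:+C, 2:+B, 3:+C, 4:+B, 5:-C, 6:-C, 7:-C, 8:+C, 9:+C, 10:+B, 11:-*, 12:-C
Rule 1 (one point beyond the 3σ limits) is satisfied at point 11.

rule 1 at point 11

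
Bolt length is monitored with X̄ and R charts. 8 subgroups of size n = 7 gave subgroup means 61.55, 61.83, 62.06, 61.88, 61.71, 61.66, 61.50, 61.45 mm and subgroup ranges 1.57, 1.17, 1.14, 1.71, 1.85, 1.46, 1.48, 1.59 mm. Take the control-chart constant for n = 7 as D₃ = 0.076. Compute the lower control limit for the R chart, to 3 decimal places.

0.114

R̄ = (1.57 + 1.17 + 1.14 + 1.71 + 1.85 + 1.46 + 1.48 + 1.59) / 8 = 11.9700 / 8 = 1.4963
LCL_R = D₃·R̄ = 0.076 × 1.4963 = 0.1137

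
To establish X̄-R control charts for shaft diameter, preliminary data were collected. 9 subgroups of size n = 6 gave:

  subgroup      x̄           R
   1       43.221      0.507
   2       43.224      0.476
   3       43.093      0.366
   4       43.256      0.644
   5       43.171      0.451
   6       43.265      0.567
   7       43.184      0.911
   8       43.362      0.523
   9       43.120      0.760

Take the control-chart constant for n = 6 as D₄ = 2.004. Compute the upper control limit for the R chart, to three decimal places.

1.159

R̄ = (0.507 + 0.476 + 0.366 + 0.644 + 0.451 + 0.567 + 0.911 + 0.523 + 0.760) / 9 = 5.2050 / 9 = 0.5783
UCL_R = D₄·R̄ = 2.004 × 0.5783 = 1.1590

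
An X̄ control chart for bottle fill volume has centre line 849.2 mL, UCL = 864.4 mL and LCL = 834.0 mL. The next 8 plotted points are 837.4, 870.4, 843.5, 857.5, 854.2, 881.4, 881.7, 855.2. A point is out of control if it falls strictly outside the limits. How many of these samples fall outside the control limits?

Compare each point to [834.0, 864.4]: sample 2 = 870.4 > UCL; sample 6 = 881.4 > UCL; sample 7 = 881.7 > UCL.

3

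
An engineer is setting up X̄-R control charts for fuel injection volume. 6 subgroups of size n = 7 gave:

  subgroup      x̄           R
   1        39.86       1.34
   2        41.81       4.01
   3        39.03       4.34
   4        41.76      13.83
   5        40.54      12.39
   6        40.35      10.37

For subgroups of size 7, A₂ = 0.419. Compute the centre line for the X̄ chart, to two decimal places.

40.56

X̄̄ = (39.86 + 41.81 + 39.03 + 41.76 + 40.54 + 40.35) / 6 = 243.3500 / 6 = 40.5583
CL = X̄̄ = 40.5583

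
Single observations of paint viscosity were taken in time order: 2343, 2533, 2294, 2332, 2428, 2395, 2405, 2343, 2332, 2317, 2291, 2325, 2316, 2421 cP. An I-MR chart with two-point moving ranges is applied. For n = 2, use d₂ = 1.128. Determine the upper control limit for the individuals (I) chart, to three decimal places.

X̄ = (2343 + 2533 + 2294 + 2332 + 2428 + 2395 + 2405 + 2343 + 2332 + 2317 + 2291 + 2325 + 2316 + 2421) / 14 = 2362.5000
Moving ranges: 190, 239, 38, 96, 33, 10, 62, 11, 15, 26, 34, 9, 105; M̄R̄ = 868.0000 / 13 = 66.7692
UCL = X̄ + 3·M̄R̄/d₂ = 2362.5000 + 3 × 66.7692 / 1.128 = 2540.0777

2540.078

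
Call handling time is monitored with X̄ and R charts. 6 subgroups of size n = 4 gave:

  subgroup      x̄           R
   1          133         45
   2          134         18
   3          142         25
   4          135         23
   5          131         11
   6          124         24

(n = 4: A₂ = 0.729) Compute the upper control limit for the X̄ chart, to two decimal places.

150.91

X̄̄ = (133 + 134 + 142 + 135 + 131 + 124) / 6 = 799.0000 / 6 = 133.1667
R̄ = (45 + 18 + 25 + 23 + 11 + 24) / 6 = 146.0000 / 6 = 24.3333
UCL = X̄̄ + A₂·R̄ = 133.1667 + 0.729 × 24.3333 = 150.9057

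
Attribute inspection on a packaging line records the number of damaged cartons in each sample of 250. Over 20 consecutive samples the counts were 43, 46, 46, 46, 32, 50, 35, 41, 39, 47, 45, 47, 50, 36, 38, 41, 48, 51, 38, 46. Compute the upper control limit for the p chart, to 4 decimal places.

0.2448

p̄ = Σdᵢ / (k·n) = 865 / (20 × 250) = 0.17300
UCL = p̄ + 3·√(p̄(1−p̄)/n) = 0.17300 + 3 × √(0.17300×0.82700/250) = 0.17300 + 3 × 0.02392 = 0.24477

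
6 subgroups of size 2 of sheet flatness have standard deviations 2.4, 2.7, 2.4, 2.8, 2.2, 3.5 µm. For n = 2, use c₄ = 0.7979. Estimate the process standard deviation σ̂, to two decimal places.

s̄ = (2.4 + 2.7 + 2.4 + 2.8 + 2.2 + 3.5) / 6 = 2.6667
σ̂ = s̄ / c₄ = 2.6667 / 0.7979 = 3.3421

3.34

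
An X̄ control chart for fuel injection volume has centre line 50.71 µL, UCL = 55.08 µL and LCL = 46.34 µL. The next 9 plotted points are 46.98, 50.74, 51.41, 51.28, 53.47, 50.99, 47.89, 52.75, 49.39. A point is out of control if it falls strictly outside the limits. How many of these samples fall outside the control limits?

0

All 9 points lie within [46.34, 55.08].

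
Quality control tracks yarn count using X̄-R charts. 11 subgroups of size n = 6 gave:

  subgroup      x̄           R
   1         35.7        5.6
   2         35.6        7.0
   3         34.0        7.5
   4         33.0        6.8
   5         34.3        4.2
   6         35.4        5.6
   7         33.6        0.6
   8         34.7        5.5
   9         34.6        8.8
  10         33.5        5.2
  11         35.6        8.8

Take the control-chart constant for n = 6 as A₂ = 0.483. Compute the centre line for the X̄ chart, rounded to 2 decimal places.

34.55

X̄̄ = (35.7 + 35.6 + 34.0 + 33.0 + 34.3 + 35.4 + 33.6 + 34.7 + 34.6 + 33.5 + 35.6) / 11 = 380.0000 / 11 = 34.5455
CL = X̄̄ = 34.5455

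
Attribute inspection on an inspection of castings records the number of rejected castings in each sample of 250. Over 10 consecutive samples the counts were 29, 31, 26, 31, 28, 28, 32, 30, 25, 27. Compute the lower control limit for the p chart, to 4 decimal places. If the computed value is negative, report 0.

0.0543

p̄ = Σdᵢ / (k·n) = 287 / (10 × 250) = 0.11480
LCL = p̄ − 3·√(p̄(1−p̄)/n) = 0.11480 − 3 × 0.02016 = 0.05432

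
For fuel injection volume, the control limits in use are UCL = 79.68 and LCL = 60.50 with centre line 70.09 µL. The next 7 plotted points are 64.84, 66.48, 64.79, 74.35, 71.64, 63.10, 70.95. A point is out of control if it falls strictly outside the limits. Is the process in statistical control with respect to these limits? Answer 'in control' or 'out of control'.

in control

All 7 points lie within [60.50, 79.68].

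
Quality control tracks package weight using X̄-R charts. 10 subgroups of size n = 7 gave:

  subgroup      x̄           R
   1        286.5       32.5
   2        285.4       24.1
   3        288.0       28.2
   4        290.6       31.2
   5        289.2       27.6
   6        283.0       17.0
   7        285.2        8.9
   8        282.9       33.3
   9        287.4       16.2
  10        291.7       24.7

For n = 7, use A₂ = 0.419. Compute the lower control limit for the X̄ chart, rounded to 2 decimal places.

276.78

X̄̄ = (286.5 + 285.4 + 288.0 + 290.6 + 289.2 + 283.0 + 285.2 + 282.9 + 287.4 + 291.7) / 10 = 2869.9000 / 10 = 286.9900
R̄ = (32.5 + 24.1 + 28.2 + 31.2 + 27.6 + 17.0 + 8.9 + 33.3 + 16.2 + 24.7) / 10 = 243.7000 / 10 = 24.3700
LCL = X̄̄ − A₂·R̄ = 286.9900 − 0.419 × 24.3700 = 276.7790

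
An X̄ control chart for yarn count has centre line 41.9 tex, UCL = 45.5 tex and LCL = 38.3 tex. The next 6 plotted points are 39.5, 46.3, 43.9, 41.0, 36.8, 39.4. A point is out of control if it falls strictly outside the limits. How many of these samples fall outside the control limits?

Compare each point to [38.3, 45.5]: sample 2 = 46.3 > UCL; sample 5 = 36.8 < LCL.

2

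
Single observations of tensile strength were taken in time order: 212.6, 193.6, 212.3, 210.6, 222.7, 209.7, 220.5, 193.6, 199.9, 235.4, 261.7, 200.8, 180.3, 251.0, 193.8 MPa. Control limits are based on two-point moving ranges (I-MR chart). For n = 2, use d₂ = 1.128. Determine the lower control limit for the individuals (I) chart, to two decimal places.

X̄ = (212.6 + 193.6 + 212.3 + 210.6 + 222.7 + 209.7 + 220.5 + 193.6 + 199.9 + 235.4 + 261.7 + 200.8 + 180.3 + 251.0 + 193.8) / 15 = 213.2333
Moving ranges: 19.0, 18.7, 1.7, 12.1, 13.0, 10.8, 26.9, 6.3, 35.5, 26.3, 60.9, 20.5, 70.7, 57.2; M̄R̄ = 379.6000 / 14 = 27.1143
LCL = X̄ − 3·M̄R̄/d₂ = 213.2333 − 3 × 27.1143 / 1.128 = 141.1209

141.12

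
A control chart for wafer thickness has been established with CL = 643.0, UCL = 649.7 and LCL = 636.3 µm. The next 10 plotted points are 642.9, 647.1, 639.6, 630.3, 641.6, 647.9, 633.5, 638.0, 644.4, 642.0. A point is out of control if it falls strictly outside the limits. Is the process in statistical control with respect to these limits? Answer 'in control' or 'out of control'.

Compare each point to [636.3, 649.7]: sample 4 = 630.3 < LCL; sample 7 = 633.5 < LCL.

out of control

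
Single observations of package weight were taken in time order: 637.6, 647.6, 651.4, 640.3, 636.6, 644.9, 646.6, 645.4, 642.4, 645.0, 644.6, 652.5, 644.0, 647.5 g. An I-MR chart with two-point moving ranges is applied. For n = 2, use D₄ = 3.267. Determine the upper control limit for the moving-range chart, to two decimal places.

Moving ranges: 10.0, 3.8, 11.1, 3.7, 8.3, 1.7, 1.2, 3.0, 2.6, 0.4, 7.9, 8.5, 3.5; M̄R̄ = 65.7000 / 13 = 5.0538
UCL_MR = D₄·M̄R̄ = 3.267 × 5.0538 = 16.5109

16.51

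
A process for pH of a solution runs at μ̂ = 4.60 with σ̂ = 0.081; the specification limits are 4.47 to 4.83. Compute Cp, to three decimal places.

0.741

Cp = (USL − LSL) / (6σ̂) = (4.83 − 4.47) / (6 × 0.081) = 0.3600 / 0.4860 = 0.7407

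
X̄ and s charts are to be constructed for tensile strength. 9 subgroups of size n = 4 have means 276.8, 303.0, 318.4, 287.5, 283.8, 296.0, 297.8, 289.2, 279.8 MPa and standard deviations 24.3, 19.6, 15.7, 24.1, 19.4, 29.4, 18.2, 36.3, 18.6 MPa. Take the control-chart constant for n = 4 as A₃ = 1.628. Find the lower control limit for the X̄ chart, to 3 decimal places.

X̄̄ = (276.8 + 303.0 + 318.4 + 287.5 + 283.8 + 296.0 + 297.8 + 289.2 + 279.8) / 9 = 292.4778
s̄ = (24.3 + 19.6 + 15.7 + 24.1 + 19.4 + 29.4 + 18.2 + 36.3 + 18.6) / 9 = 22.8444
LCL = X̄̄ − A₃·s̄ = 292.4778 − 1.628 × 22.8444 = 255.2870

255.287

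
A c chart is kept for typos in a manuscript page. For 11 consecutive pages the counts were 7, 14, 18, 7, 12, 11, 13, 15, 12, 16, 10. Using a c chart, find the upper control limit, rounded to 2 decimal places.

c̄ = (7 + 14 + 18 + 7 + 12 + 11 + 13 + 15 + 12 + 16 + 10) / 11 = 135 / 11 = 12.2727
UCL = c̄ + 3√c̄ = 12.2727 + 3 × √12.2727 = 12.2727 + 3 × 3.5032 = 22.7825

22.78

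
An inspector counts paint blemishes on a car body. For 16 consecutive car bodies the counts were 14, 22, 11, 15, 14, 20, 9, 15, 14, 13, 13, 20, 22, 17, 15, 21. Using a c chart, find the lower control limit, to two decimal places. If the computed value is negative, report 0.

3.96

c̄ = (14 + 22 + 11 + 15 + 14 + 20 + 9 + 15 + 14 + 13 + 13 + 20 + 22 + 17 + 15 + 21) / 16 = 255 / 16 = 15.9375
LCL = c̄ − 3√c̄ = 15.9375 − 3 × 3.9922 = 3.9610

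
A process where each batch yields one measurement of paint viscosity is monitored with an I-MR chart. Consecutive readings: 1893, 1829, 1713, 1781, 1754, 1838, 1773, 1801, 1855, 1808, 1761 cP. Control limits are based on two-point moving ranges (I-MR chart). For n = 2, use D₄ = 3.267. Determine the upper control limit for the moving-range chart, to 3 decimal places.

Moving ranges: 64, 116, 68, 27, 84, 65, 28, 54, 47, 47; M̄R̄ = 600.0000 / 10 = 60.0000
UCL_MR = D₄·M̄R̄ = 3.267 × 60.0000 = 196.0200

196.020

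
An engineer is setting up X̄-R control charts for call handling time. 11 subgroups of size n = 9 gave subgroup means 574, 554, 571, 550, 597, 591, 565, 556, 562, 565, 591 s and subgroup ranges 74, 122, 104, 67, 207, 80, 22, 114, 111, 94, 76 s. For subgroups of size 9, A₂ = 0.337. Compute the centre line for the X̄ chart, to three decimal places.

570.545

X̄̄ = (574 + 554 + 571 + 550 + 597 + 591 + 565 + 556 + 562 + 565 + 591) / 11 = 6276.0000 / 11 = 570.5455
CL = X̄̄ = 570.5455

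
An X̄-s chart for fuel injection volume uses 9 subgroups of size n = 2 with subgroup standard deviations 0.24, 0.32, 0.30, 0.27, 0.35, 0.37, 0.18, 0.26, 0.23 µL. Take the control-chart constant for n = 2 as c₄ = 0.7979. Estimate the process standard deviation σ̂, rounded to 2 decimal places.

0.35

s̄ = (0.24 + 0.32 + 0.30 + 0.27 + 0.35 + 0.37 + 0.18 + 0.26 + 0.23) / 9 = 0.2800
σ̂ = s̄ / c₄ = 0.2800 / 0.7979 = 0.3509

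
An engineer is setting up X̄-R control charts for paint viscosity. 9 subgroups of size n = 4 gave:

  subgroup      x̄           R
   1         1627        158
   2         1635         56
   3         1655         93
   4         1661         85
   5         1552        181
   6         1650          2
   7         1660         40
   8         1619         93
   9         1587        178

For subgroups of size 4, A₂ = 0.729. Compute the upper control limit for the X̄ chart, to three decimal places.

1699.099

X̄̄ = (1627 + 1635 + 1655 + 1661 + 1552 + 1650 + 1660 + 1619 + 1587) / 9 = 14646.0000 / 9 = 1627.3333
R̄ = (158 + 56 + 93 + 85 + 181 + 2 + 40 + 93 + 178) / 9 = 886.0000 / 9 = 98.4444
UCL = X̄̄ + A₂·R̄ = 1627.3333 + 0.729 × 98.4444 = 1699.0993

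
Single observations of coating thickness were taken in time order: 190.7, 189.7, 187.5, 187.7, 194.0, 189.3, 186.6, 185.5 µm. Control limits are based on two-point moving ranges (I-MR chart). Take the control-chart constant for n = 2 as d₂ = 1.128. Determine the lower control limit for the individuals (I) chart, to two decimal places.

181.96

X̄ = (190.7 + 189.7 + 187.5 + 187.7 + 194.0 + 189.3 + 186.6 + 185.5) / 8 = 188.8750
Moving ranges: 1.0, 2.2, 0.2, 6.3, 4.7, 2.7, 1.1; M̄R̄ = 18.2000 / 7 = 2.6000
LCL = X̄ − 3·M̄R̄/d₂ = 188.8750 − 3 × 2.6000 / 1.128 = 181.9601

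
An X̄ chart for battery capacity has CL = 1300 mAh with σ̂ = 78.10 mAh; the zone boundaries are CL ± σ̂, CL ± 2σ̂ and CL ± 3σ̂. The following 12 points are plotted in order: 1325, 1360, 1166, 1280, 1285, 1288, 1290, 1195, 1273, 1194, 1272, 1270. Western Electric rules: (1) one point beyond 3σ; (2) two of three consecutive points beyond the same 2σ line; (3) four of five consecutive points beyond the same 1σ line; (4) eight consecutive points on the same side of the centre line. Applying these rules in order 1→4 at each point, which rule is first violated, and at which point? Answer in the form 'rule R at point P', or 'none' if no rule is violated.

rule 4 at point 10

Zone of each point (C = within 1σ̂, B = 1σ̂–2σ̂, A = 2σ̂–3σ̂, * = beyond 3σ̂; sign = side of CL): 1:+C, 2:+C, 3:-B, 4:-C, 5:-C, 6:-C, 7:-C, 8:-B, 9:-C, 10:-B, 11:-C, 12:-C
Rule 4 (eight consecutive points on the same side of the centre line) is satisfied at point 10.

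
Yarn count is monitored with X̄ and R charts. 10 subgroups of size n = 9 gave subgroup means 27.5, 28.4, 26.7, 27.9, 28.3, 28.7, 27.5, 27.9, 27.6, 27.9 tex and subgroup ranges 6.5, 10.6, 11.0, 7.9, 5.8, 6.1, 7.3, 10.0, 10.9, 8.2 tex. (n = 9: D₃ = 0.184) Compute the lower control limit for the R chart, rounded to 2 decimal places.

1.55

R̄ = (6.5 + 10.6 + 11.0 + 7.9 + 5.8 + 6.1 + 7.3 + 10.0 + 10.9 + 8.2) / 10 = 84.3000 / 10 = 8.4300
LCL_R = D₃·R̄ = 0.184 × 8.4300 = 1.5511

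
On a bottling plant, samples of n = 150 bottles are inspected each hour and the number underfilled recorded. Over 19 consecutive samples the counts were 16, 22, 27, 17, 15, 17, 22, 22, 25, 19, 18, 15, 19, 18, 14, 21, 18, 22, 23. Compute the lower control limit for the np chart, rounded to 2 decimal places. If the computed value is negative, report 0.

p̄ = Σdᵢ / (k·n) = 370 / (19 × 150) = 0.12982
LCL = np̄ − 3·√(np̄(1−p̄)) = 19.4737 − 3 × 4.1165 = 7.1242

7.12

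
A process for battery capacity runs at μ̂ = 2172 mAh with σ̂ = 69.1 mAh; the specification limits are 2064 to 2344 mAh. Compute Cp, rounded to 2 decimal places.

0.68

Cp = (USL − LSL) / (6σ̂) = (2344 − 2064) / (6 × 69.1) = 280.0000 / 414.6000 = 0.6753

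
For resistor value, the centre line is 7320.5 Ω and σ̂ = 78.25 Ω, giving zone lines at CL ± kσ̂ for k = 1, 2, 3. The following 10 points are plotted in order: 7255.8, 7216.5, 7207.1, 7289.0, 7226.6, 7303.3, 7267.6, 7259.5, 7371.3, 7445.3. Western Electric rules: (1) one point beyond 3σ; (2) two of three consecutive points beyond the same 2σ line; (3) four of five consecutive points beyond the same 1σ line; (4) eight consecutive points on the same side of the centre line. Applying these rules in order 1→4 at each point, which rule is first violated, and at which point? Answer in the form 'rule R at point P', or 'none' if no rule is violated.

rule 4 at point 8

Zone of each point (C = within 1σ̂, B = 1σ̂–2σ̂, A = 2σ̂–3σ̂, * = beyond 3σ̂; sign = side of CL): 1:-C, 2:-B, 3:-B, 4:-C, 5:-B, 6:-C, 7:-C, 8:-C, 9:+C, 10:+B
Rule 4 (eight consecutive points on the same side of the centre line) is satisfied at point 8.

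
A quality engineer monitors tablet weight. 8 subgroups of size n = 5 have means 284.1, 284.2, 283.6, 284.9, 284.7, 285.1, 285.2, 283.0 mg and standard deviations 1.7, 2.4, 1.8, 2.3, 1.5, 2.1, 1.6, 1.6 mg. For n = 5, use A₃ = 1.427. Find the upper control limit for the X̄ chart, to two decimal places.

X̄̄ = (284.1 + 284.2 + 283.6 + 284.9 + 284.7 + 285.1 + 285.2 + 283.0) / 8 = 284.3500
s̄ = (1.7 + 2.4 + 1.8 + 2.3 + 1.5 + 2.1 + 1.6 + 1.6) / 8 = 1.8750
UCL = X̄̄ + A₃·s̄ = 284.3500 + 1.427 × 1.8750 = 287.0256

287.03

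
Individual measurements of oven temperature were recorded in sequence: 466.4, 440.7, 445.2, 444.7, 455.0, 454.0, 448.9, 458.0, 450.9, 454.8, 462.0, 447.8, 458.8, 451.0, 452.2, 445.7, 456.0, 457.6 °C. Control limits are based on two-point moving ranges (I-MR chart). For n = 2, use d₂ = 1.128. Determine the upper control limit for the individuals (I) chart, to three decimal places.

472.630

X̄ = (466.4 + 440.7 + 445.2 + 444.7 + 455.0 + 454.0 + 448.9 + 458.0 + 450.9 + 454.8 + 462.0 + 447.8 + 458.8 + 451.0 + 452.2 + 445.7 + 456.0 + 457.6) / 18 = 452.7611
Moving ranges: 25.7, 4.5, 0.5, 10.3, 1.0, 5.1, 9.1, 7.1, 3.9, 7.2, 14.2, 11.0, 7.8, 1.2, 6.5, 10.3, 1.6; M̄R̄ = 127.0000 / 17 = 7.4706
UCL = X̄ + 3·M̄R̄/d₂ = 452.7611 + 3 × 7.4706 / 1.128 = 472.6297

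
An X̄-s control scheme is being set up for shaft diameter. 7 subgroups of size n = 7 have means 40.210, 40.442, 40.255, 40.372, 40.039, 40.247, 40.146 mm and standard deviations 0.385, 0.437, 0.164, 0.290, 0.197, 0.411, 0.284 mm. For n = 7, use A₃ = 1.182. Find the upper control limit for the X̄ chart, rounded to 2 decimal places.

40.61

X̄̄ = (40.210 + 40.442 + 40.255 + 40.372 + 40.039 + 40.247 + 40.146) / 7 = 40.2444
s̄ = (0.385 + 0.437 + 0.164 + 0.290 + 0.197 + 0.411 + 0.284) / 7 = 0.3097
UCL = X̄̄ + A₃·s̄ = 40.2444 + 1.182 × 0.3097 = 40.6105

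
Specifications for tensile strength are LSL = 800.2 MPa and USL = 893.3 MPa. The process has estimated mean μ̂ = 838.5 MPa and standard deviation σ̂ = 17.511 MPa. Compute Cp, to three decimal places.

0.886

Cp = (USL − LSL) / (6σ̂) = (893.3 − 800.2) / (6 × 17.511) = 93.1000 / 105.0660 = 0.8861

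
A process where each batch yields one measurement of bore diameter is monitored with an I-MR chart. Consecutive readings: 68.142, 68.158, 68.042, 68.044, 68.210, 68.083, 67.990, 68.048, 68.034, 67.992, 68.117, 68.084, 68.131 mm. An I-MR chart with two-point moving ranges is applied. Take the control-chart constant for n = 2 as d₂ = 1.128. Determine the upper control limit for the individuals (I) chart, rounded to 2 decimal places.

68.27

X̄ = (68.142 + 68.158 + 68.042 + 68.044 + 68.210 + 68.083 + 67.990 + 68.048 + 68.034 + 67.992 + 68.117 + 68.084 + 68.131) / 13 = 68.0827
Moving ranges: 0.016, 0.116, 0.002, 0.166, 0.127, 0.093, 0.058, 0.014, 0.042, 0.125, 0.033, 0.047; M̄R̄ = 0.8390 / 12 = 0.0699
UCL = X̄ + 3·M̄R̄/d₂ = 68.0827 + 3 × 0.0699 / 1.128 = 68.2686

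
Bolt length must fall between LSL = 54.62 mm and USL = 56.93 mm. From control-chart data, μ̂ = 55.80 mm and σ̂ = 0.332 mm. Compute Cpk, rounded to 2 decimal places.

Cpu = (USL − μ̂) / (3σ̂) = (56.93 − 55.80) / (3 × 0.332) = 1.1345; Cpl = (μ̂ − LSL) / (3σ̂) = (55.80 − 54.62) / (3 × 0.332) = 1.1847; Cpk = min(Cpu, Cpl) = 1.1345

1.13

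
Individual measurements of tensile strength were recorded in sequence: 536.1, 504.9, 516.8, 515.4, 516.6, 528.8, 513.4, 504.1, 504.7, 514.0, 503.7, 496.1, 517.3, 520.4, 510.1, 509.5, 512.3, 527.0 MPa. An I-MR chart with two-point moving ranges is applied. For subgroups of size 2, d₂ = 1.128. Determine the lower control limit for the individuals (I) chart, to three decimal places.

488.439

X̄ = (536.1 + 504.9 + 516.8 + 515.4 + 516.6 + 528.8 + 513.4 + 504.1 + 504.7 + 514.0 + 503.7 + 496.1 + 517.3 + 520.4 + 510.1 + 509.5 + 512.3 + 527.0) / 18 = 513.9556
Moving ranges: 31.2, 11.9, 1.4, 1.2, 12.2, 15.4, 9.3, 0.6, 9.3, 10.3, 7.6, 21.2, 3.1, 10.3, 0.6, 2.8, 14.7; M̄R̄ = 163.1000 / 17 = 9.5941
LCL = X̄ − 3·M̄R̄/d₂ = 513.9556 − 3 × 9.5941 / 1.128 = 488.4393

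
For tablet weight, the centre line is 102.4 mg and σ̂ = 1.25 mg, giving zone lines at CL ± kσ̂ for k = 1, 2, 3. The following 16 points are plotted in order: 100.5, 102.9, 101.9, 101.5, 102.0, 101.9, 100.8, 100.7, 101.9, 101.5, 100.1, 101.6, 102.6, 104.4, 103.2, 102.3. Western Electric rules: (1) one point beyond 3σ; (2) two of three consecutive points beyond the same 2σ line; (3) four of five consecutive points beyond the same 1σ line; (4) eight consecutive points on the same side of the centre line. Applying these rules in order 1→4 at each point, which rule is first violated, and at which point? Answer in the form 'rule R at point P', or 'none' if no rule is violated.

Zone of each point (C = within 1σ̂, B = 1σ̂–2σ̂, A = 2σ̂–3σ̂, * = beyond 3σ̂; sign = side of CL): 1:-B, 2:+C, 3:-C, 4:-C, 5:-C, 6:-C, 7:-B, 8:-B, 9:-C, 10:-C, 11:-B, 12:-C, 13:+C, 14:+B, 15:+C, 16:-C
Rule 4 (eight consecutive points on the same side of the centre line) is satisfied at point 10.

rule 4 at point 10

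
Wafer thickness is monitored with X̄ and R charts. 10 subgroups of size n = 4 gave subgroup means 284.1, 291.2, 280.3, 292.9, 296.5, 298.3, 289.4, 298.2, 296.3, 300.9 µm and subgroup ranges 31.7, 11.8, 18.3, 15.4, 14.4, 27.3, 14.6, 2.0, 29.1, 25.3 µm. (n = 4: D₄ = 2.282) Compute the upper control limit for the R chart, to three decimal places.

R̄ = (31.7 + 11.8 + 18.3 + 15.4 + 14.4 + 27.3 + 14.6 + 2.0 + 29.1 + 25.3) / 10 = 189.9000 / 10 = 18.9900
UCL_R = D₄·R̄ = 2.282 × 18.9900 = 43.3352

43.335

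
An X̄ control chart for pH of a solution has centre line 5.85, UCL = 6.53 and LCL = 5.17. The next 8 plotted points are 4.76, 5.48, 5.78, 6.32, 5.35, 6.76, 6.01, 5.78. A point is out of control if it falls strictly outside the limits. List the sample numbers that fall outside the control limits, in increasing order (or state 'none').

1, 6

Compare each point to [5.17, 6.53]: sample 1 = 4.76 < LCL; sample 6 = 6.76 > UCL.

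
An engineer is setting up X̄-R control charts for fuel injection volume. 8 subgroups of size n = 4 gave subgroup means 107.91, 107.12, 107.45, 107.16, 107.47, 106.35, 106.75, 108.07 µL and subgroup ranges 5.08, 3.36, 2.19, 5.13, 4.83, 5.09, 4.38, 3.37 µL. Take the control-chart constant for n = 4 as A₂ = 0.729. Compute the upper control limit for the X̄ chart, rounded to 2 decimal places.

110.33

X̄̄ = (107.91 + 107.12 + 107.45 + 107.16 + 107.47 + 106.35 + 106.75 + 108.07) / 8 = 858.2800 / 8 = 107.2850
R̄ = (5.08 + 3.36 + 2.19 + 5.13 + 4.83 + 5.09 + 4.38 + 3.37) / 8 = 33.4300 / 8 = 4.1787
UCL = X̄̄ + A₂·R̄ = 107.2850 + 0.729 × 4.1787 = 110.3313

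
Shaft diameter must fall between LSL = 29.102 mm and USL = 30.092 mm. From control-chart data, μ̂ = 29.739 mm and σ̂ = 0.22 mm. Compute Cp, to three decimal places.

Cp = (USL − LSL) / (6σ̂) = (30.092 − 29.102) / (6 × 0.22) = 0.9900 / 1.3200 = 0.7500

0.750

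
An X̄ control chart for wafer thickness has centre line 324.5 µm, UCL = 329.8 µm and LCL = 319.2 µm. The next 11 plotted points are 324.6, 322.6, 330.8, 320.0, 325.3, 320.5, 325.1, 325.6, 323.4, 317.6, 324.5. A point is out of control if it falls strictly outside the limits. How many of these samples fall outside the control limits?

Compare each point to [319.2, 329.8]: sample 3 = 330.8 > UCL; sample 10 = 317.6 < LCL.

2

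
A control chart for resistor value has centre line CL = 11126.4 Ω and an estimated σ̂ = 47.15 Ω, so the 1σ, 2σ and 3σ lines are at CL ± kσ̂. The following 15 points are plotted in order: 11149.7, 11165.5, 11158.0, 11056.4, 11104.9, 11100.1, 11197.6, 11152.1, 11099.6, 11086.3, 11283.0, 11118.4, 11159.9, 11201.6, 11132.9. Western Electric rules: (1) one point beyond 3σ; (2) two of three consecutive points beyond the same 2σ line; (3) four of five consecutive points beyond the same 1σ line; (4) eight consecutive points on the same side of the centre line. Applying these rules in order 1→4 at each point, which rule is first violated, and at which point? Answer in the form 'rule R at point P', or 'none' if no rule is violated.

Zone of each point (C = within 1σ̂, B = 1σ̂–2σ̂, A = 2σ̂–3σ̂, * = beyond 3σ̂; sign = side of CL): 1:+C, 2:+C, 3:+C, 4:-B, 5:-C, 6:-C, 7:+B, 8:+C, 9:-C, 10:-C, 11:+*, 12:-C, 13:+C, 14:+B, 15:+C
Rule 1 (one point beyond the 3σ limits) is satisfied at point 11.

rule 1 at point 11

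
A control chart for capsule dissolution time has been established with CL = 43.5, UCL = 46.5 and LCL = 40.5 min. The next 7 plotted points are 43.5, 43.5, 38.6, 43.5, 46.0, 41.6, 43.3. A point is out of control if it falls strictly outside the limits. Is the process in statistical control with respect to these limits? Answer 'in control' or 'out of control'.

Compare each point to [40.5, 46.5]: sample 3 = 38.6 < LCL.

out of control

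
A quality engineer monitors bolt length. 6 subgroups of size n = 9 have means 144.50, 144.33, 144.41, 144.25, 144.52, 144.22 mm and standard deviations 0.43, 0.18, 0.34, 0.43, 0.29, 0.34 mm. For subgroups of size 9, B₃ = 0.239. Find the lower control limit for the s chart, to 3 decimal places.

s̄ = (0.43 + 0.18 + 0.34 + 0.43 + 0.29 + 0.34) / 6 = 0.3350
LCL_s = B₃·s̄ = 0.239 × 0.3350 = 0.0801

0.080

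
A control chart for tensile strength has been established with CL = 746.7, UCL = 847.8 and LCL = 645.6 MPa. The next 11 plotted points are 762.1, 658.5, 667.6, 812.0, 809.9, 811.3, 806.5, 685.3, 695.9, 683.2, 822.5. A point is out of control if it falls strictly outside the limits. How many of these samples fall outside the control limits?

All 11 points lie within [645.6, 847.8].

0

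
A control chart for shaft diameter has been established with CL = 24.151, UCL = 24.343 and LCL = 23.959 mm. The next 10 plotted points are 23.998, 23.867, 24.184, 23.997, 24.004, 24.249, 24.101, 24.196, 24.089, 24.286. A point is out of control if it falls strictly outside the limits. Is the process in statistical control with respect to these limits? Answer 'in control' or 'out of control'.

out of control

Compare each point to [23.959, 24.343]: sample 2 = 23.867 < LCL.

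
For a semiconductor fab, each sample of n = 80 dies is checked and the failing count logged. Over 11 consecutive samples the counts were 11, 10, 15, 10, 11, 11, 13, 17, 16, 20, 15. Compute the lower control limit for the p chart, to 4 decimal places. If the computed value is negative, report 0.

p̄ = Σdᵢ / (k·n) = 149 / (11 × 80) = 0.16932
LCL = p̄ − 3·√(p̄(1−p̄)/n) = 0.16932 − 3 × 0.04193 = 0.04353

0.0435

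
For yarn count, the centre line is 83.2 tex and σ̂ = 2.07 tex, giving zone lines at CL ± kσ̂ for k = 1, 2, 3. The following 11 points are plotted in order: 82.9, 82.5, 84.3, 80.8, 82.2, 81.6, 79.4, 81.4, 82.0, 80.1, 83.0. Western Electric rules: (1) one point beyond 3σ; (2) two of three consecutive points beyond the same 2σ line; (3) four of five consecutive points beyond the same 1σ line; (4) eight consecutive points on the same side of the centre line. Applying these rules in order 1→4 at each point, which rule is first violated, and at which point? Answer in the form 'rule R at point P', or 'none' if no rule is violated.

Zone of each point (C = within 1σ̂, B = 1σ̂–2σ̂, A = 2σ̂–3σ̂, * = beyond 3σ̂; sign = side of CL): 1:-C, 2:-C, 3:+C, 4:-B, 5:-C, 6:-C, 7:-B, 8:-C, 9:-C, 10:-B, 11:-C
Rule 4 (eight consecutive points on the same side of the centre line) is satisfied at point 11.

rule 4 at point 11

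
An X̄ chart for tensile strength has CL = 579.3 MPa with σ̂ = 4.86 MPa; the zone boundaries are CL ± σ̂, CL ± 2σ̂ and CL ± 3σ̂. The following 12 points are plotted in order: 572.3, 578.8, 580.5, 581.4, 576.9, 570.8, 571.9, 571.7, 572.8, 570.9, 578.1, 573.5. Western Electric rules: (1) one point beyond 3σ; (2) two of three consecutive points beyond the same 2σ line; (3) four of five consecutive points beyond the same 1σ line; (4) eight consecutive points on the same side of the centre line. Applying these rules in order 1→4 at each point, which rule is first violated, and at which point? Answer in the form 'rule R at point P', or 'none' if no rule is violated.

rule 3 at point 9

Zone of each point (C = within 1σ̂, B = 1σ̂–2σ̂, A = 2σ̂–3σ̂, * = beyond 3σ̂; sign = side of CL): 1:-B, 2:-C, 3:+C, 4:+C, 5:-C, 6:-B, 7:-B, 8:-B, 9:-B, 10:-B, 11:-C, 12:-B
Rule 3 (four of five consecutive points beyond the same 1σ limit) is satisfied at point 9.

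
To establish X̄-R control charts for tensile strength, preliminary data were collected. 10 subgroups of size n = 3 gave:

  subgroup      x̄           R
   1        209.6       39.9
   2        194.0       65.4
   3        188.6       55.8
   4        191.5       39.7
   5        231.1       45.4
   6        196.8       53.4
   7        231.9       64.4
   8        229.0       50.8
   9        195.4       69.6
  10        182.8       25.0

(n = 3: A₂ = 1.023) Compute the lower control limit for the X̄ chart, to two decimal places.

152.96

X̄̄ = (209.6 + 194.0 + 188.6 + 191.5 + 231.1 + 196.8 + 231.9 + 229.0 + 195.4 + 182.8) / 10 = 2050.7000 / 10 = 205.0700
R̄ = (39.9 + 65.4 + 55.8 + 39.7 + 45.4 + 53.4 + 64.4 + 50.8 + 69.6 + 25.0) / 10 = 509.4000 / 10 = 50.9400
LCL = X̄̄ − A₂·R̄ = 205.0700 − 1.023 × 50.9400 = 152.9584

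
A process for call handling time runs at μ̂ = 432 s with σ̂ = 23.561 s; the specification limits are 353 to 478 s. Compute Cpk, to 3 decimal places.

0.651

Cpu = (USL − μ̂) / (3σ̂) = (478 − 432) / (3 × 23.561) = 0.6508; Cpl = (μ̂ − LSL) / (3σ̂) = (432 − 353) / (3 × 23.561) = 1.1177; Cpk = min(Cpu, Cpl) = 0.6508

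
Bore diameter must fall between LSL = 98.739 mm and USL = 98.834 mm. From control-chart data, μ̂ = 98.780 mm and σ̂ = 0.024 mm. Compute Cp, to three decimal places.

0.660

Cp = (USL − LSL) / (6σ̂) = (98.834 − 98.739) / (6 × 0.024) = 0.0950 / 0.1440 = 0.6597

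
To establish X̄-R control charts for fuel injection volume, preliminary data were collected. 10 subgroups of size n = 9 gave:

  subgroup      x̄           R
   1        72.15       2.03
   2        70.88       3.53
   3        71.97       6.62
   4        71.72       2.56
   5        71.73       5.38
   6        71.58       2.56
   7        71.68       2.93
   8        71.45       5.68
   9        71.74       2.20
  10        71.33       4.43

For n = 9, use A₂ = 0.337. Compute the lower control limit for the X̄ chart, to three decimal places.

X̄̄ = (72.15 + 70.88 + 71.97 + 71.72 + 71.73 + 71.58 + 71.68 + 71.45 + 71.74 + 71.33) / 10 = 716.2300 / 10 = 71.6230
R̄ = (2.03 + 3.53 + 6.62 + 2.56 + 5.38 + 2.56 + 2.93 + 5.68 + 2.20 + 4.43) / 10 = 37.9200 / 10 = 3.7920
LCL = X̄̄ − A₂·R̄ = 71.6230 − 0.337 × 3.7920 = 70.3451

70.345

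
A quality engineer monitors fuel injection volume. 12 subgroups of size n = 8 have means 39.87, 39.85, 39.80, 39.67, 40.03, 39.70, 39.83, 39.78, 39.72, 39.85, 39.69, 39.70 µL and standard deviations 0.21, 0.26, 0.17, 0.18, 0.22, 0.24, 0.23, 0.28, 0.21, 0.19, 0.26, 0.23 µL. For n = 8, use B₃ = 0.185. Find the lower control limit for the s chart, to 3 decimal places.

0.041

s̄ = (0.21 + 0.26 + 0.17 + 0.18 + 0.22 + 0.24 + 0.23 + 0.28 + 0.21 + 0.19 + 0.26 + 0.23) / 12 = 0.2233
LCL_s = B₃·s̄ = 0.185 × 0.2233 = 0.0413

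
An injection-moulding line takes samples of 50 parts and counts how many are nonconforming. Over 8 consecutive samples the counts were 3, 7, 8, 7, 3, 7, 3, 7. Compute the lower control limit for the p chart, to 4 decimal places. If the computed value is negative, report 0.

0.0000

p̄ = Σdᵢ / (k·n) = 45 / (8 × 50) = 0.11250
LCL = p̄ − 3·√(p̄(1−p̄)/n) = 0.11250 − 3 × 0.04469 = -0.02156 → 0 (negative, so LCL = 0)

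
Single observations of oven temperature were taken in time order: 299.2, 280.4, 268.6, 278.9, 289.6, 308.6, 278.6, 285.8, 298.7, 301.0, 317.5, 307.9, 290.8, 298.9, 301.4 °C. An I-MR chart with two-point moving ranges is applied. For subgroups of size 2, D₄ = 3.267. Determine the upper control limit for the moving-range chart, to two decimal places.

41.26

Moving ranges: 18.8, 11.8, 10.3, 10.7, 19.0, 30.0, 7.2, 12.9, 2.3, 16.5, 9.6, 17.1, 8.1, 2.5; M̄R̄ = 176.8000 / 14 = 12.6286
UCL_MR = D₄·M̄R̄ = 3.267 × 12.6286 = 41.2575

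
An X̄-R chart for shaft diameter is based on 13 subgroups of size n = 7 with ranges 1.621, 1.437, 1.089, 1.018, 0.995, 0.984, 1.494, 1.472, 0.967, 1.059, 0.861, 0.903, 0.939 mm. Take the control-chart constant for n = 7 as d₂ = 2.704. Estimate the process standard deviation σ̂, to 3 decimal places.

0.422

R̄ = (1.621 + 1.437 + 1.089 + 1.018 + 0.995 + 0.984 + 1.494 + 1.472 + 0.967 + 1.059 + 0.861 + 0.903 + 0.939) / 13 = 1.1415
σ̂ = R̄ / d₂ = 1.1415 / 2.704 = 0.4221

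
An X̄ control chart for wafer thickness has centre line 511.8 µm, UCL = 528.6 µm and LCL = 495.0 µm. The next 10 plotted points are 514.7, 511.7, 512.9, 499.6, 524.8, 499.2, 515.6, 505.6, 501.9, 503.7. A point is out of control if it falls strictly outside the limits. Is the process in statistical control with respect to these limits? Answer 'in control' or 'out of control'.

in control

All 10 points lie within [495.0, 528.6].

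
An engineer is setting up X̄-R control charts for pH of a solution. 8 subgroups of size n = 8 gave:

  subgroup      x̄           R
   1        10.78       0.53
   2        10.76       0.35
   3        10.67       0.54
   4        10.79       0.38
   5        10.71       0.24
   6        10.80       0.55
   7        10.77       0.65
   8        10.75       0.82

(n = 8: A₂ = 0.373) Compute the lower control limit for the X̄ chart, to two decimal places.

10.56

X̄̄ = (10.78 + 10.76 + 10.67 + 10.79 + 10.71 + 10.80 + 10.77 + 10.75) / 8 = 86.0300 / 8 = 10.7538
R̄ = (0.53 + 0.35 + 0.54 + 0.38 + 0.24 + 0.55 + 0.65 + 0.82) / 8 = 4.0600 / 8 = 0.5075
LCL = X̄̄ − A₂·R̄ = 10.7538 − 0.373 × 0.5075 = 10.5645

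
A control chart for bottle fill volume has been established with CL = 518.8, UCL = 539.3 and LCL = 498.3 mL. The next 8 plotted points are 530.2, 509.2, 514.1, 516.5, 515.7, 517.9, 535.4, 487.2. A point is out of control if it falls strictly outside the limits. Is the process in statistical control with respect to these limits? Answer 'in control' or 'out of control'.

Compare each point to [498.3, 539.3]: sample 8 = 487.2 < LCL.

out of control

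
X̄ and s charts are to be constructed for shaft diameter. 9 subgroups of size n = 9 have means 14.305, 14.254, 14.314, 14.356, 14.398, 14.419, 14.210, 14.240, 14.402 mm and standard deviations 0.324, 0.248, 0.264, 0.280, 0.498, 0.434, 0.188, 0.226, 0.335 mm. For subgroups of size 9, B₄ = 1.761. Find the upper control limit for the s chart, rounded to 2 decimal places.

s̄ = (0.324 + 0.248 + 0.264 + 0.280 + 0.498 + 0.434 + 0.188 + 0.226 + 0.335) / 9 = 0.3108
UCL_s = B₄·s̄ = 1.761 × 0.3108 = 0.5473

0.55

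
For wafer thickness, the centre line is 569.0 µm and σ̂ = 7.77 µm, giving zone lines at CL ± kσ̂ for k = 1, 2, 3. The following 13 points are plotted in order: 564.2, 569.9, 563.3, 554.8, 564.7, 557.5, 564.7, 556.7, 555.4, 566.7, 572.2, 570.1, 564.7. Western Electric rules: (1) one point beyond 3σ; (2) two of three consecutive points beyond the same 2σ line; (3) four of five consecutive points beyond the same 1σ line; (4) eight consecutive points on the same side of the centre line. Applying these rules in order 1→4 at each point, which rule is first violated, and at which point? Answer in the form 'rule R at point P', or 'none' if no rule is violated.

rule 4 at point 10

Zone of each point (C = within 1σ̂, B = 1σ̂–2σ̂, A = 2σ̂–3σ̂, * = beyond 3σ̂; sign = side of CL): 1:-C, 2:+C, 3:-C, 4:-B, 5:-C, 6:-B, 7:-C, 8:-B, 9:-B, 10:-C, 11:+C, 12:+C, 13:-C
Rule 4 (eight consecutive points on the same side of the centre line) is satisfied at point 10.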